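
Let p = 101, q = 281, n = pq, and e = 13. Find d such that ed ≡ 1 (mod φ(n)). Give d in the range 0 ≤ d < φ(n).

15077

φ(n) = (p−1)(q−1) = 100·280 = 28000.
Need d with 13·d ≡ 1 (mod 28000). Apply the extended Euclidean algorithm:
28000 = 2153×13 + 11
13 = 1×11 + 2
11 = 5×2 + 1
2 = 2×1 + 0
Back-substitute:
1 = 11 − 5·2
1 = −5·13 + 6·11
1 = 6·28000 − 12923·13
So 13·(-12923) ≡ 1 (mod 28000), hence d ≡ -12923 ≡ 15077 (mod 28000).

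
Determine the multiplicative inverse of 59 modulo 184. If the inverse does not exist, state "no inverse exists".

Extended Euclidean algorithm:
184 = 3*59 + 7
59 = 8*7 + 3
7 = 2*3 + 1
3 = 3*1 + 0
Since gcd(59, 184) = 1, back-substitute to write 1 as a combination:
1 = 7 − 2·3
1 = −2·59 + 17·7
1 = 17·184 − 53·59
Hence 59⁻¹ ≡ -53 ≡ 131 (mod 184).

131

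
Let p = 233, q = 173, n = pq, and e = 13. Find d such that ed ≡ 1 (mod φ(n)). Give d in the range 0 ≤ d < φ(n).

33765

φ(n) = (p−1)(q−1) = 232·172 = 39904.
Need d with 13·d ≡ 1 (mod 39904). Apply the extended Euclidean algorithm:
39904 = 3069×13 + 7
13 = 1×7 + 6
7 = 1×6 + 1
6 = 6×1 + 0
Back-substitute:
1 = 7 − 6
1 = −13 + 2·7
1 = 2·39904 − 6139·13
So 13·(-6139) ≡ 1 (mod 39904), hence d ≡ -6139 ≡ 33765 (mod 39904).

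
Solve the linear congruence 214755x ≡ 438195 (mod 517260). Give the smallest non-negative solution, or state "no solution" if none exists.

First find gcd(214755, 517260):
517260 = 2*214755 + 87750
214755 = 2*87750 + 39255
87750 = 2*39255 + 9240
39255 = 4*9240 + 2295
9240 = 4*2295 + 60
2295 = 38*60 + 15
60 = 4*15 + 0
gcd = 15 and 15 | 438195, so solutions exist. Divide through by 15: 14317x ≡ 29213 (mod 34484).
Now find 14317⁻¹ mod 34484:
34484 = 2·14317 + 5850
14317 = 2·5850 + 2617
5850 = 2·2617 + 616
2617 = 4·616 + 153
616 = 4·153 + 4
153 = 38·4 + 1
4 = 4·1 + 0
Back-substitute:
1 = 153 − 38·4
1 = −38·616 + 153·153
1 = 153·2617 − 650·616
1 = −650·5850 + 1453·2617
1 = 1453·14317 − 3556·5850
1 = −3556·34484 + 8565·14317
So 14317⁻¹ ≡ 8565 (mod 34484).
Then x ≡ 8565·29213 ≡ 27925 (mod 34484); the smallest non-negative solution is x = 27925.

27925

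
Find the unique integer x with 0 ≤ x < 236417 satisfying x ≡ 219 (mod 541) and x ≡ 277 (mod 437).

50532

Write x = 219 + 541·k. Then 541·k ≡ 277 − 219 ≡ 58 (mod 437).
Need 541⁻¹ mod 437. Extended Euclid on (437, 104):
437 = 4×104 + 21
104 = 4×21 + 20
21 = 1×20 + 1
20 = 20×1 + 0
Back-substitute:
1 = 21 − 20
1 = −104 + 5·21
1 = 5·437 − 21·104
541⁻¹ ≡ 416 (mod 437), so k ≡ 416·58 ≡ 93 (mod 437).
x = 219 + 541·93 = 50532.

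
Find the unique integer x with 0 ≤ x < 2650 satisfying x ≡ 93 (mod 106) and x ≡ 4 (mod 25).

Write x = 93 + 106·k. Then 106·k ≡ 4 − 93 ≡ 11 (mod 25).
Need 106⁻¹ mod 25. Extended Euclid on (25, 6):
25 = 4·6 + 1
6 = 6·1 + 0
Back-substitute:
1 = 25 − 4·6
106⁻¹ ≡ 21 (mod 25), so k ≡ 21·11 ≡ 6 (mod 25).
x = 93 + 106·6 = 729.

729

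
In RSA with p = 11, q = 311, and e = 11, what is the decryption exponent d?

1691

φ(n) = (p−1)(q−1) = 10·310 = 3100.
Need d with 11·d ≡ 1 (mod 3100). Apply the extended Euclidean algorithm:
3100 = 281*11 + 9
11 = 1*9 + 2
9 = 4*2 + 1
2 = 2*1 + 0
Back-substitute:
1 = 9 − 4·2
1 = −4·11 + 5·9
1 = 5·3100 − 1409·11
So 11·(-1409) ≡ 1 (mod 3100), hence d ≡ -1409 ≡ 1691 (mod 3100).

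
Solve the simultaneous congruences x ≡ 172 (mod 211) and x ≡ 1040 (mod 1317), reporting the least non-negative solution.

Write x = 172 + 211·k. Then 211·k ≡ 1040 − 172 ≡ 868 (mod 1317).
Need 211⁻¹ mod 1317. Extended Euclid on (1317, 211):
1317 = 6*211 + 51
211 = 4*51 + 7
51 = 7*7 + 2
7 = 3*2 + 1
2 = 2*1 + 0
Back-substitute:
1 = 7 − 3·2
1 = −3·51 + 22·7
1 = 22·211 − 91·51
1 = −91·1317 + 568·211
211⁻¹ ≡ 568 (mod 1317), so k ≡ 568·868 ≡ 466 (mod 1317).
x = 172 + 211·466 = 98498.

98498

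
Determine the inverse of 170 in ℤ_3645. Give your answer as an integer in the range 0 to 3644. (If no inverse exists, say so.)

Compute gcd(170, 3645):
3645 = 21×170 + 75
170 = 2×75 + 20
75 = 3×20 + 15
20 = 1×15 + 5
15 = 3×5 + 0
gcd(170, 3645) = 5 ≠ 1, so 170 has no multiplicative inverse modulo 3645.

no inverse exists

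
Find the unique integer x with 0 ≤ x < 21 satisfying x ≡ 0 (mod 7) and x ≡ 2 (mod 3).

14

Write x = 0 + 7·k. Then 7·k ≡ 2 − 0 ≡ 2 (mod 3).
Need 7⁻¹ mod 3. Extended Euclid on (3, 1):
3 = 3×1 + 0
7⁻¹ ≡ 1 (mod 3), so k ≡ 1·2 ≡ 2 (mod 3).
x = 0 + 7·2 = 14.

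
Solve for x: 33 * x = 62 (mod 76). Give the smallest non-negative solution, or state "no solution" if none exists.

18

First find gcd(33, 76):
76 = 2·33 + 10
33 = 3·10 + 3
10 = 3·3 + 1
3 = 3·1 + 0
gcd = 1, so a unique solution mod 76 exists.
Back-substitute for the Bézout coefficients:
1 = 10 − 3·3
1 = −3·33 + 10·10
1 = 10·76 − 23·33
So 33·(-23) ≡ 1 (mod 76), giving 33⁻¹ ≡ 53.
x ≡ 33⁻¹·62 ≡ 53·62 ≡ 18 (mod 76).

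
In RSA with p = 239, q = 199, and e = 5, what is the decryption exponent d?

9425

φ(n) = (p−1)(q−1) = 238·198 = 47124.
Need d with 5·d ≡ 1 (mod 47124). Apply the extended Euclidean algorithm:
47124 = 9424·5 + 4
5 = 1·4 + 1
4 = 4·1 + 0
Back-substitute:
1 = 5 − 4
1 = −47124 + 9425·5
So 5·9425 ≡ 1 (mod 47124), hence d = 9425.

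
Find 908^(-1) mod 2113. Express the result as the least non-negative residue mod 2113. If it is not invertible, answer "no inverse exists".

Apply the Euclidean algorithm to 2113 and 908:
2113 = 2·908 + 297
908 = 3·297 + 17
297 = 17·17 + 8
17 = 2·8 + 1
8 = 8·1 + 0
The gcd is 1. Working backward:
1 = 17 − 2·8
1 = −2·297 + 35·17
1 = 35·908 − 107·297
1 = −107·2113 + 249·908
So 908·249 ≡ 1 (mod 2113).

249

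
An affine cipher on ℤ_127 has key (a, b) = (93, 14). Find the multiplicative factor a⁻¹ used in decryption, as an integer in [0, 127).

gcd(127, 93) by repeated division:
127 = 1×93 + 34
93 = 2×34 + 25
34 = 1×25 + 9
25 = 2×9 + 7
9 = 1×7 + 2
7 = 3×2 + 1
2 = 2×1 + 0
gcd = 1, so the inverse exists. Back-substitute:
1 = 7 − 3·2
1 = −3·9 + 4·7
1 = 4·25 − 11·9
1 = −11·34 + 15·25
1 = 15·93 − 41·34
1 = −41·127 + 56·93
So 93·56 ≡ 1 (mod 127).

56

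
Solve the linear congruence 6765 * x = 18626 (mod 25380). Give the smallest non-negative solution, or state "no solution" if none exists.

gcd(6765, 25380):
25380 = 3·6765 + 5085
6765 = 1·5085 + 1680
5085 = 3·1680 + 45
1680 = 37·45 + 15
45 = 3·15 + 0
gcd = 15, but 15 ∤ 18626, so the congruence has no solution.

no solution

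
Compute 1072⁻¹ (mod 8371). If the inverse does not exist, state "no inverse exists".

Extended Euclidean algorithm:
8371 = 7·1072 + 867
1072 = 1·867 + 205
867 = 4·205 + 47
205 = 4·47 + 17
47 = 2·17 + 13
17 = 1·13 + 4
13 = 3·4 + 1
4 = 4·1 + 0
The gcd is 1. Working backward:
1 = 13 − 3·4
1 = −3·17 + 4·13
1 = 4·47 − 11·17
1 = −11·205 + 48·47
1 = 48·867 − 203·205
1 = −203·1072 + 251·867
1 = 251·8371 − 1960·1072
So 1072·(-1960) ≡ 1 (mod 8371), and -1960 ≡ 6411 (mod 8371).

6411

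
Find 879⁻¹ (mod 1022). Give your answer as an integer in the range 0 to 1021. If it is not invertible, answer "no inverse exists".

Apply the Euclidean algorithm to 1022 and 879:
1022 = 1×879 + 143
879 = 6×143 + 21
143 = 6×21 + 17
21 = 1×17 + 4
17 = 4×4 + 1
4 = 4×1 + 0
The gcd is 1. Working backward:
1 = 17 − 4·4
1 = −4·21 + 5·17
1 = 5·143 − 34·21
1 = −34·879 + 209·143
1 = 209·1022 − 243·879
Hence 879⁻¹ ≡ -243 ≡ 779 (mod 1022).

779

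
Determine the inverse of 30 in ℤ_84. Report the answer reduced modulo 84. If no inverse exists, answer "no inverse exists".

Compute gcd(30, 84):
84 = 2*30 + 24
30 = 1*24 + 6
24 = 4*6 + 0
gcd(30, 84) = 6 ≠ 1, so 30 has no multiplicative inverse modulo 84.

no inverse exists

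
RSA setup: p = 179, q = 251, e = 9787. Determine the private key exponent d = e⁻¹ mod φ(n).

φ(n) = (p−1)(q−1) = 178·250 = 44500.
Need d with 9787·d ≡ 1 (mod 44500). Apply the extended Euclidean algorithm:
44500 = 4*9787 + 5352
9787 = 1*5352 + 4435
5352 = 1*4435 + 917
4435 = 4*917 + 767
917 = 1*767 + 150
767 = 5*150 + 17
150 = 8*17 + 14
17 = 1*14 + 3
14 = 4*3 + 2
3 = 1*2 + 1
2 = 2*1 + 0
Back-substitute:
1 = 3 − 2
1 = −14 + 5·3
1 = 5·17 − 6·14
1 = −6·150 + 53·17
1 = 53·767 − 271·150
1 = −271·917 + 324·767
1 = 324·4435 − 1567·917
1 = −1567·5352 + 1891·4435
1 = 1891·9787 − 3458·5352
1 = −3458·44500 + 15723·9787
So 9787·15723 ≡ 1 (mod 44500), hence d = 15723.

15723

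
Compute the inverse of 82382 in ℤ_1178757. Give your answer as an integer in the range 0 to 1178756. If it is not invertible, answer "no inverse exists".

Run Euclid on (1178757, 82382):
1178757 = 14·82382 + 25409
82382 = 3·25409 + 6155
25409 = 4·6155 + 789
6155 = 7·789 + 632
789 = 1·632 + 157
632 = 4·157 + 4
157 = 39·4 + 1
4 = 4·1 + 0
Since gcd(82382, 1178757) = 1, back-substitute to write 1 as a combination:
1 = 157 − 39·4
1 = −39·632 + 157·157
1 = 157·789 − 196·632
1 = −196·6155 + 1529·789
1 = 1529·25409 − 6312·6155
1 = −6312·82382 + 20465·25409
1 = 20465·1178757 − 292822·82382
Thus 82382·(-292822) ≡ 1 (mod 1178757); reducing, -292822 mod 1178757 = 885935.

885935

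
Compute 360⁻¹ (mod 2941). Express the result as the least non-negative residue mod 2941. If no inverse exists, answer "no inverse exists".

Apply the Euclidean algorithm to 2941 and 360:
2941 = 8·360 + 61
360 = 5·61 + 55
61 = 1·55 + 6
55 = 9·6 + 1
6 = 6·1 + 0
The gcd is 1. Working backward:
1 = 55 − 9·6
1 = −9·61 + 10·55
1 = 10·360 − 59·61
1 = −59·2941 + 482·360
So 360·482 ≡ 1 (mod 2941).

482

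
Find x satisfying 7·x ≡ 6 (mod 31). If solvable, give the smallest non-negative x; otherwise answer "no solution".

23

First find gcd(7, 31):
31 = 4×7 + 3
7 = 2×3 + 1
3 = 3×1 + 0
gcd = 1, so a unique solution mod 31 exists.
Back-substitute for the Bézout coefficients:
1 = 7 − 2·3
1 = −2·31 + 9·7
So 7·(9) ≡ 1 (mod 31), giving 7⁻¹ ≡ 9.
x ≡ 7⁻¹·6 ≡ 9·6 ≡ 23 (mod 31).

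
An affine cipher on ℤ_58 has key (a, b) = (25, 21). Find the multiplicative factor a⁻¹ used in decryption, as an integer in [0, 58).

7

Run Euclid on (58, 25):
58 = 2·25 + 8
25 = 3·8 + 1
8 = 8·1 + 0
The gcd is 1. Working backward:
1 = 25 − 3·8
1 = −3·58 + 7·25
So 25·7 ≡ 1 (mod 58).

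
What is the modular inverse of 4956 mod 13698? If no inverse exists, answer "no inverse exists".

Euclidean algorithm on 13698, 4956:
13698 = 2*4956 + 3786
4956 = 1*3786 + 1170
3786 = 3*1170 + 276
1170 = 4*276 + 66
276 = 4*66 + 12
66 = 5*12 + 6
12 = 2*6 + 0
The gcd is 6, not 1, hence no inverse exists.

no inverse exists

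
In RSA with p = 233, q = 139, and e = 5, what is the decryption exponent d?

φ(n) = (p−1)(q−1) = 232·138 = 32016.
Need d with 5·d ≡ 1 (mod 32016). Apply the extended Euclidean algorithm:
32016 = 6403*5 + 1
5 = 5*1 + 0
Back-substitute:
1 = 32016 − 6403·5
So 5·(-6403) ≡ 1 (mod 32016), hence d ≡ -6403 ≡ 25613 (mod 32016).

25613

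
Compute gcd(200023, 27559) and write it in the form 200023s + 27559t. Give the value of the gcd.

Repeated division:
200023 = 7*27559 + 7110
27559 = 3*7110 + 6229
7110 = 1*6229 + 881
6229 = 7*881 + 62
881 = 14*62 + 13
62 = 4*13 + 10
13 = 1*10 + 3
10 = 3*3 + 1
3 = 3*1 + 0
gcd(200023, 27559) = 1.
Back-substituting:
1 = 10 − 3·3
1 = −3·13 + 4·10
1 = 4·62 − 19·13
1 = −19·881 + 270·62
1 = 270·6229 − 1909·881
1 = −1909·7110 + 2179·6229
1 = 2179·27559 − 8446·7110
1 = −8446·200023 + 61301·27559
So 1 = (-8446)·200023 + (61301)·27559.

1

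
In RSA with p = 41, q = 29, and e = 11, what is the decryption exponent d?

611

φ(n) = (p−1)(q−1) = 40·28 = 1120.
Need d with 11·d ≡ 1 (mod 1120). Apply the extended Euclidean algorithm:
1120 = 101×11 + 9
11 = 1×9 + 2
9 = 4×2 + 1
2 = 2×1 + 0
Back-substitute:
1 = 9 − 4·2
1 = −4·11 + 5·9
1 = 5·1120 − 509·11
So 11·(-509) ≡ 1 (mod 1120), hence d ≡ -509 ≡ 611 (mod 1120).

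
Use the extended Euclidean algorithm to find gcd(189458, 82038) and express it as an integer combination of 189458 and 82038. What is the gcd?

Apply Euclid's algorithm to 189458 and 82038:
189458 = 2·82038 + 25382
82038 = 3·25382 + 5892
25382 = 4·5892 + 1814
5892 = 3·1814 + 450
1814 = 4·450 + 14
450 = 32·14 + 2
14 = 7·2 + 0
gcd(189458, 82038) = 2.
Back-substituting:
2 = 450 − 32·14
2 = −32·1814 + 129·450
2 = 129·5892 − 419·1814
2 = −419·25382 + 1805·5892
2 = 1805·82038 − 5834·25382
2 = −5834·189458 + 13473·82038
So 2 = (-5834)·189458 + (13473)·82038.

2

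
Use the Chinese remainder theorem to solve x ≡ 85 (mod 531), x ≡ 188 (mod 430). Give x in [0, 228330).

70708

Write x = 85 + 531·k. Then 531·k ≡ 188 − 85 ≡ 103 (mod 430).
Need 531⁻¹ mod 430. Extended Euclid on (430, 101):
430 = 4×101 + 26
101 = 3×26 + 23
26 = 1×23 + 3
23 = 7×3 + 2
3 = 1×2 + 1
2 = 2×1 + 0
Back-substitute:
1 = 3 − 2
1 = −23 + 8·3
1 = 8·26 − 9·23
1 = −9·101 + 35·26
1 = 35·430 − 149·101
531⁻¹ ≡ 281 (mod 430), so k ≡ 281·103 ≡ 133 (mod 430).
x = 85 + 531·133 = 70708.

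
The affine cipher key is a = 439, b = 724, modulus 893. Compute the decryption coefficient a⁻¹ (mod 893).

Run Euclid on (893, 439):
893 = 2·439 + 15
439 = 29·15 + 4
15 = 3·4 + 3
4 = 1·3 + 1
3 = 3·1 + 0
The gcd is 1. Working backward:
1 = 4 − 3
1 = −15 + 4·4
1 = 4·439 − 117·15
1 = −117·893 + 238·439
So 439·238 ≡ 1 (mod 893).

238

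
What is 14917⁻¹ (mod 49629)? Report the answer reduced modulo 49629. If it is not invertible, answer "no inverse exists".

Apply the Euclidean algorithm to 49629 and 14917:
49629 = 3*14917 + 4878
14917 = 3*4878 + 283
4878 = 17*283 + 67
283 = 4*67 + 15
67 = 4*15 + 7
15 = 2*7 + 1
7 = 7*1 + 0
Since gcd(14917, 49629) = 1, back-substitute to write 1 as a combination:
1 = 15 − 2·7
1 = −2·67 + 9·15
1 = 9·283 − 38·67
1 = −38·4878 + 655·283
1 = 655·14917 − 2003·4878
1 = −2003·49629 + 6664·14917
So 14917·6664 ≡ 1 (mod 49629).

6664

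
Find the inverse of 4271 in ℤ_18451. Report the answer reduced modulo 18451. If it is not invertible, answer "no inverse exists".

Extended Euclidean algorithm:
18451 = 4*4271 + 1367
4271 = 3*1367 + 170
1367 = 8*170 + 7
170 = 24*7 + 2
7 = 3*2 + 1
2 = 2*1 + 0
The gcd is 1. Working backward:
1 = 7 − 3·2
1 = −3·170 + 73·7
1 = 73·1367 − 587·170
1 = −587·4271 + 1834·1367
1 = 1834·18451 − 7923·4271
Hence 4271⁻¹ ≡ -7923 ≡ 10528 (mod 18451).

10528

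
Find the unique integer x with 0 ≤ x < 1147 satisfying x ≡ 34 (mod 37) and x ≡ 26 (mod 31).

367

Write x = 34 + 37·k. Then 37·k ≡ 26 − 34 ≡ 23 (mod 31).
Need 37⁻¹ mod 31. Extended Euclid on (31, 6):
31 = 5×6 + 1
6 = 6×1 + 0
Back-substitute:
1 = 31 − 5·6
37⁻¹ ≡ 26 (mod 31), so k ≡ 26·23 ≡ 9 (mod 31).
x = 34 + 37·9 = 367.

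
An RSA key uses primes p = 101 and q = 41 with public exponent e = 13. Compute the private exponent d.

φ(n) = (p−1)(q−1) = 100·40 = 4000.
Need d with 13·d ≡ 1 (mod 4000). Apply the extended Euclidean algorithm:
4000 = 307·13 + 9
13 = 1·9 + 4
9 = 2·4 + 1
4 = 4·1 + 0
Back-substitute:
1 = 9 − 2·4
1 = −2·13 + 3·9
1 = 3·4000 − 923·13
So 13·(-923) ≡ 1 (mod 4000), hence d ≡ -923 ≡ 3077 (mod 4000).

3077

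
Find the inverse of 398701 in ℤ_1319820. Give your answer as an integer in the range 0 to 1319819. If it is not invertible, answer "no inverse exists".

gcd(1319820, 398701) by repeated division:
1319820 = 3·398701 + 123717
398701 = 3·123717 + 27550
123717 = 4·27550 + 13517
27550 = 2·13517 + 516
13517 = 26·516 + 101
516 = 5·101 + 11
101 = 9·11 + 2
11 = 5·2 + 1
2 = 2·1 + 0
The gcd is 1. Working backward:
1 = 11 − 5·2
1 = −5·101 + 46·11
1 = 46·516 − 235·101
1 = −235·13517 + 6156·516
1 = 6156·27550 − 12547·13517
1 = −12547·123717 + 56344·27550
1 = 56344·398701 − 181579·123717
1 = −181579·1319820 + 601081·398701
So 398701·601081 ≡ 1 (mod 1319820).

601081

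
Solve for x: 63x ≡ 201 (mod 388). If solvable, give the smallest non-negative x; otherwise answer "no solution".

151

First find gcd(63, 388):
388 = 6×63 + 10
63 = 6×10 + 3
10 = 3×3 + 1
3 = 3×1 + 0
gcd = 1, so a unique solution mod 388 exists.
Back-substitute for the Bézout coefficients:
1 = 10 − 3·3
1 = −3·63 + 19·10
1 = 19·388 − 117·63
So 63·(-117) ≡ 1 (mod 388), giving 63⁻¹ ≡ 271.
x ≡ 63⁻¹·201 ≡ 271·201 ≡ 151 (mod 388).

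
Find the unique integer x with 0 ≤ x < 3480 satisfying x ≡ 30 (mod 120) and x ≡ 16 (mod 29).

1350

Write x = 30 + 120·k. Then 120·k ≡ 16 − 30 ≡ 15 (mod 29).
Need 120⁻¹ mod 29. Extended Euclid on (29, 4):
29 = 7·4 + 1
4 = 4·1 + 0
Back-substitute:
1 = 29 − 7·4
120⁻¹ ≡ 22 (mod 29), so k ≡ 22·15 ≡ 11 (mod 29).
x = 30 + 120·11 = 1350.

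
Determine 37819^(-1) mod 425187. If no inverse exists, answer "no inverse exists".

223156

Apply the Euclidean algorithm to 425187 and 37819:
425187 = 11×37819 + 9178
37819 = 4×9178 + 1107
9178 = 8×1107 + 322
1107 = 3×322 + 141
322 = 2×141 + 40
141 = 3×40 + 21
40 = 1×21 + 19
21 = 1×19 + 2
19 = 9×2 + 1
2 = 2×1 + 0
gcd = 1, so the inverse exists. Back-substitute:
1 = 19 − 9·2
1 = −9·21 + 10·19
1 = 10·40 − 19·21
1 = −19·141 + 67·40
1 = 67·322 − 153·141
1 = −153·1107 + 526·322
1 = 526·9178 − 4361·1107
1 = −4361·37819 + 17970·9178
1 = 17970·425187 − 202031·37819
Thus 37819·(-202031) ≡ 1 (mod 425187); reducing, -202031 mod 425187 = 223156.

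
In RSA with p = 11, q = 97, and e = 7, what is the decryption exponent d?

823

φ(n) = (p−1)(q−1) = 10·96 = 960.
Need d with 7·d ≡ 1 (mod 960). Apply the extended Euclidean algorithm:
960 = 137×7 + 1
7 = 7×1 + 0
Back-substitute:
1 = 960 − 137·7
So 7·(-137) ≡ 1 (mod 960), hence d ≡ -137 ≡ 823 (mod 960).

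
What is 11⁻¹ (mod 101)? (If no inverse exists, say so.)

Apply the Euclidean algorithm to 101 and 11:
101 = 9*11 + 2
11 = 5*2 + 1
2 = 2*1 + 0
Since gcd(11, 101) = 1, back-substitute to write 1 as a combination:
1 = 11 − 5·2
1 = −5·101 + 46·11
So 11·46 ≡ 1 (mod 101).

46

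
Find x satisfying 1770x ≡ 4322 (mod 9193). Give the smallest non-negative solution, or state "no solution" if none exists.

First find gcd(1770, 9193):
9193 = 5*1770 + 343
1770 = 5*343 + 55
343 = 6*55 + 13
55 = 4*13 + 3
13 = 4*3 + 1
3 = 3*1 + 0
gcd = 1, so a unique solution mod 9193 exists.
Back-substitute for the Bézout coefficients:
1 = 13 − 4·3
1 = −4·55 + 17·13
1 = 17·343 − 106·55
1 = −106·1770 + 547·343
1 = 547·9193 − 2841·1770
So 1770·(-2841) ≡ 1 (mod 9193), giving 1770⁻¹ ≡ 6352.
x ≡ 1770⁻¹·4322 ≡ 6352·4322 ≡ 3046 (mod 9193).

3046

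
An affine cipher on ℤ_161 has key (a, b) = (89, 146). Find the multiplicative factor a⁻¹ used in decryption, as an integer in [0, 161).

gcd(161, 89) by repeated division:
161 = 1·89 + 72
89 = 1·72 + 17
72 = 4·17 + 4
17 = 4·4 + 1
4 = 4·1 + 0
The gcd is 1. Working backward:
1 = 17 − 4·4
1 = −4·72 + 17·17
1 = 17·89 − 21·72
1 = −21·161 + 38·89
So 89·38 ≡ 1 (mod 161).

38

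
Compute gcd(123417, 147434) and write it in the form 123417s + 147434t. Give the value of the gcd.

Apply Euclid's algorithm to 147434 and 123417:
147434 = 1*123417 + 24017
123417 = 5*24017 + 3332
24017 = 7*3332 + 693
3332 = 4*693 + 560
693 = 1*560 + 133
560 = 4*133 + 28
133 = 4*28 + 21
28 = 1*21 + 7
21 = 3*7 + 0
gcd(123417, 147434) = 7.
Back-substituting:
7 = 28 − 21
7 = −133 + 5·28
7 = 5·560 − 21·133
7 = −21·693 + 26·560
7 = 26·3332 − 125·693
7 = −125·24017 + 901·3332
7 = 901·123417 − 4630·24017
7 = −4630·147434 + 5531·123417
So 7 = (-4630)·147434 + (5531)·123417.

7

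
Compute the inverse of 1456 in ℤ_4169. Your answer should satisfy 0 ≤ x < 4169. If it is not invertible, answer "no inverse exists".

1257

Apply the Euclidean algorithm to 4169 and 1456:
4169 = 2×1456 + 1257
1456 = 1×1257 + 199
1257 = 6×199 + 63
199 = 3×63 + 10
63 = 6×10 + 3
10 = 3×3 + 1
3 = 3×1 + 0
gcd = 1, so the inverse exists. Back-substitute:
1 = 10 − 3·3
1 = −3·63 + 19·10
1 = 19·199 − 60·63
1 = −60·1257 + 379·199
1 = 379·1456 − 439·1257
1 = −439·4169 + 1257·1456
So 1456·1257 ≡ 1 (mod 4169).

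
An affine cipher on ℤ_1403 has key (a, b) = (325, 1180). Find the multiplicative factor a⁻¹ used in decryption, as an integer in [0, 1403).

790

Apply the Euclidean algorithm to 1403 and 325:
1403 = 4*325 + 103
325 = 3*103 + 16
103 = 6*16 + 7
16 = 2*7 + 2
7 = 3*2 + 1
2 = 2*1 + 0
The gcd is 1. Working backward:
1 = 7 − 3·2
1 = −3·16 + 7·7
1 = 7·103 − 45·16
1 = −45·325 + 142·103
1 = 142·1403 − 613·325
Thus 325·(-613) ≡ 1 (mod 1403); reducing, -613 mod 1403 = 790.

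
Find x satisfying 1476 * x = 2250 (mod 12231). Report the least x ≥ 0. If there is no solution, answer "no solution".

First find gcd(1476, 12231):
12231 = 8*1476 + 423
1476 = 3*423 + 207
423 = 2*207 + 9
207 = 23*9 + 0
gcd = 9 and 9 | 2250, so solutions exist. Divide through by 9: 164x ≡ 250 (mod 1359).
Now find 164⁻¹ mod 1359:
1359 = 8·164 + 47
164 = 3·47 + 23
47 = 2·23 + 1
23 = 23·1 + 0
Back-substitute:
1 = 47 − 2·23
1 = −2·164 + 7·47
1 = 7·1359 − 58·164
So 164·(-58) ≡ 1 (mod 1359), i.e. 164⁻¹ ≡ 1301.
Then x ≡ 1301·250 ≡ 449 (mod 1359); the smallest non-negative solution is x = 449.

449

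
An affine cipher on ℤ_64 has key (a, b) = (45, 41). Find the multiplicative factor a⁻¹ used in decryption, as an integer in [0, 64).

37

Apply the Euclidean algorithm to 64 and 45:
64 = 1×45 + 19
45 = 2×19 + 7
19 = 2×7 + 5
7 = 1×5 + 2
5 = 2×2 + 1
2 = 2×1 + 0
The gcd is 1. Working backward:
1 = 5 − 2·2
1 = −2·7 + 3·5
1 = 3·19 − 8·7
1 = −8·45 + 19·19
1 = 19·64 − 27·45
Thus 45·(-27) ≡ 1 (mod 64); reducing, -27 mod 64 = 37.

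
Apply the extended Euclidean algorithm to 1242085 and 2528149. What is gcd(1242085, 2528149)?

Repeated division:
2528149 = 2*1242085 + 43979
1242085 = 28*43979 + 10673
43979 = 4*10673 + 1287
10673 = 8*1287 + 377
1287 = 3*377 + 156
377 = 2*156 + 65
156 = 2*65 + 26
65 = 2*26 + 13
26 = 2*13 + 0
gcd(1242085, 2528149) = 13.
Back-substituting:
13 = 65 − 2·26
13 = −2·156 + 5·65
13 = 5·377 − 12·156
13 = −12·1287 + 41·377
13 = 41·10673 − 340·1287
13 = −340·43979 + 1401·10673
13 = 1401·1242085 − 39568·43979
13 = −39568·2528149 + 80537·1242085
So 13 = (-39568)·2528149 + (80537)·1242085.

13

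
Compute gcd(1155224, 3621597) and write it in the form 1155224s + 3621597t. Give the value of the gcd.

Euclidean algorithm:
3621597 = 3×1155224 + 155925
1155224 = 7×155925 + 63749
155925 = 2×63749 + 28427
63749 = 2×28427 + 6895
28427 = 4×6895 + 847
6895 = 8×847 + 119
847 = 7×119 + 14
119 = 8×14 + 7
14 = 2×7 + 0
gcd(1155224, 3621597) = 7.
Working backward:
7 = 119 − 8·14
7 = −8·847 + 57·119
7 = 57·6895 − 464·847
7 = −464·28427 + 1913·6895
7 = 1913·63749 − 4290·28427
7 = −4290·155925 + 10493·63749
7 = 10493·1155224 − 77741·155925
7 = −77741·3621597 + 243716·1155224
So 7 = (-77741)·3621597 + (243716)·1155224.

7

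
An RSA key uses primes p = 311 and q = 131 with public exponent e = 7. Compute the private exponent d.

34543

φ(n) = (p−1)(q−1) = 310·130 = 40300.
Need d with 7·d ≡ 1 (mod 40300). Apply the extended Euclidean algorithm:
40300 = 5757·7 + 1
7 = 7·1 + 0
Back-substitute:
1 = 40300 − 5757·7
So 7·(-5757) ≡ 1 (mod 40300), hence d ≡ -5757 ≡ 34543 (mod 40300).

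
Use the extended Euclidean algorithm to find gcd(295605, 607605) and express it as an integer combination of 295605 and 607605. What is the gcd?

15

Repeated division:
607605 = 2×295605 + 16395
295605 = 18×16395 + 495
16395 = 33×495 + 60
495 = 8×60 + 15
60 = 4×15 + 0
gcd(295605, 607605) = 15.
Working backward:
15 = 495 − 8·60
15 = −8·16395 + 265·495
15 = 265·295605 − 4778·16395
15 = −4778·607605 + 9821·295605
So 15 = (-4778)·607605 + (9821)·295605.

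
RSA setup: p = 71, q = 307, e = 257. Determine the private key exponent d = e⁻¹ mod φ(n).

φ(n) = (p−1)(q−1) = 70·306 = 21420.
Need d with 257·d ≡ 1 (mod 21420). Apply the extended Euclidean algorithm:
21420 = 83*257 + 89
257 = 2*89 + 79
89 = 1*79 + 10
79 = 7*10 + 9
10 = 1*9 + 1
9 = 9*1 + 0
Back-substitute:
1 = 10 − 9
1 = −79 + 8·10
1 = 8·89 − 9·79
1 = −9·257 + 26·89
1 = 26·21420 − 2167·257
So 257·(-2167) ≡ 1 (mod 21420), hence d ≡ -2167 ≡ 19253 (mod 21420).

19253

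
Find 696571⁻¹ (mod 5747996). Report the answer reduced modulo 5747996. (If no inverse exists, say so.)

Run Euclid on (5747996, 696571):
5747996 = 8·696571 + 175428
696571 = 3·175428 + 170287
175428 = 1·170287 + 5141
170287 = 33·5141 + 634
5141 = 8·634 + 69
634 = 9·69 + 13
69 = 5·13 + 4
13 = 3·4 + 1
4 = 4·1 + 0
The gcd is 1. Working backward:
1 = 13 − 3·4
1 = −3·69 + 16·13
1 = 16·634 − 147·69
1 = −147·5141 + 1192·634
1 = 1192·170287 − 39483·5141
1 = −39483·175428 + 40675·170287
1 = 40675·696571 − 161508·175428
1 = −161508·5747996 + 1332739·696571
So 696571·1332739 ≡ 1 (mod 5747996).

1332739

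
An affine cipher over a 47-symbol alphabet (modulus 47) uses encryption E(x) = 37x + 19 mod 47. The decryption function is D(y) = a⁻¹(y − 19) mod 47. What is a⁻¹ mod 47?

14

Apply the Euclidean algorithm to 47 and 37:
47 = 1·37 + 10
37 = 3·10 + 7
10 = 1·7 + 3
7 = 2·3 + 1
3 = 3·1 + 0
gcd = 1, so the inverse exists. Back-substitute:
1 = 7 − 2·3
1 = −2·10 + 3·7
1 = 3·37 − 11·10
1 = −11·47 + 14·37
So 37·14 ≡ 1 (mod 47).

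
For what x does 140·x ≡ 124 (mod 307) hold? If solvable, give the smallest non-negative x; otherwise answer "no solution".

150

First find gcd(140, 307):
307 = 2×140 + 27
140 = 5×27 + 5
27 = 5×5 + 2
5 = 2×2 + 1
2 = 2×1 + 0
gcd = 1, so a unique solution mod 307 exists.
Back-substitute for the Bézout coefficients:
1 = 5 − 2·2
1 = −2·27 + 11·5
1 = 11·140 − 57·27
1 = −57·307 + 125·140
So 140·(125) ≡ 1 (mod 307), giving 140⁻¹ ≡ 125.
x ≡ 140⁻¹·124 ≡ 125·124 ≡ 150 (mod 307).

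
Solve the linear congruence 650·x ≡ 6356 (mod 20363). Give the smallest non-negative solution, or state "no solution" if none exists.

First find gcd(650, 20363):
20363 = 31*650 + 213
650 = 3*213 + 11
213 = 19*11 + 4
11 = 2*4 + 3
4 = 1*3 + 1
3 = 3*1 + 0
gcd = 1, so a unique solution mod 20363 exists.
Back-substitute for the Bézout coefficients:
1 = 4 − 3
1 = −11 + 3·4
1 = 3·213 − 58·11
1 = −58·650 + 177·213
1 = 177·20363 − 5545·650
So 650·(-5545) ≡ 1 (mod 20363), giving 650⁻¹ ≡ 14818.
x ≡ 650⁻¹·6356 ≡ 14818·6356 ≡ 4333 (mod 20363).

4333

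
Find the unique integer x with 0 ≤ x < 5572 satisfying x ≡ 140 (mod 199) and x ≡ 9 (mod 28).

Write x = 140 + 199·k. Then 199·k ≡ 9 − 140 ≡ 9 (mod 28).
Need 199⁻¹ mod 28. Extended Euclid on (28, 3):
28 = 9*3 + 1
3 = 3*1 + 0
Back-substitute:
1 = 28 − 9·3
199⁻¹ ≡ 19 (mod 28), so k ≡ 19·9 ≡ 3 (mod 28).
x = 140 + 199·3 = 737.

737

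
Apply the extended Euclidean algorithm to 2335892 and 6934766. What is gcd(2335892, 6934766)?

2

Euclidean algorithm:
6934766 = 2*2335892 + 2262982
2335892 = 1*2262982 + 72910
2262982 = 31*72910 + 2772
72910 = 26*2772 + 838
2772 = 3*838 + 258
838 = 3*258 + 64
258 = 4*64 + 2
64 = 32*2 + 0
gcd(2335892, 6934766) = 2.
Working backward:
2 = 258 − 4·64
2 = −4·838 + 13·258
2 = 13·2772 − 43·838
2 = −43·72910 + 1131·2772
2 = 1131·2262982 − 35104·72910
2 = −35104·2335892 + 36235·2262982
2 = 36235·6934766 − 107574·2335892
So 2 = (36235)·6934766 + (-107574)·2335892.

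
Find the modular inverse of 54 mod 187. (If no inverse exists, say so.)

142

Apply the Euclidean algorithm to 187 and 54:
187 = 3×54 + 25
54 = 2×25 + 4
25 = 6×4 + 1
4 = 4×1 + 0
Since gcd(54, 187) = 1, back-substitute to write 1 as a combination:
1 = 25 − 6·4
1 = −6·54 + 13·25
1 = 13·187 − 45·54
Thus 54·(-45) ≡ 1 (mod 187); reducing, -45 mod 187 = 142.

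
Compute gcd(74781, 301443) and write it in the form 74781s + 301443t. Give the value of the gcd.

Euclidean algorithm:
301443 = 4×74781 + 2319
74781 = 32×2319 + 573
2319 = 4×573 + 27
573 = 21×27 + 6
27 = 4×6 + 3
6 = 2×3 + 0
gcd(74781, 301443) = 3.
Working backward:
3 = 27 − 4·6
3 = −4·573 + 85·27
3 = 85·2319 − 344·573
3 = −344·74781 + 11093·2319
3 = 11093·301443 − 44716·74781
So 3 = (11093)·301443 + (-44716)·74781.

3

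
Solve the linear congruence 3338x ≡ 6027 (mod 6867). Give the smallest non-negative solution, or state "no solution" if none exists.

First find gcd(3338, 6867):
6867 = 2·3338 + 191
3338 = 17·191 + 91
191 = 2·91 + 9
91 = 10·9 + 1
9 = 9·1 + 0
gcd = 1, so a unique solution mod 6867 exists.
Back-substitute for the Bézout coefficients:
1 = 91 − 10·9
1 = −10·191 + 21·91
1 = 21·3338 − 367·191
1 = −367·6867 + 755·3338
So 3338·(755) ≡ 1 (mod 6867), giving 3338⁻¹ ≡ 755.
x ≡ 3338⁻¹·6027 ≡ 755·6027 ≡ 4431 (mod 6867).

4431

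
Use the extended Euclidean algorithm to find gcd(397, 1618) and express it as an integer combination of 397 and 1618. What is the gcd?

Euclidean algorithm:
1618 = 4·397 + 30
397 = 13·30 + 7
30 = 4·7 + 2
7 = 3·2 + 1
2 = 2·1 + 0
gcd(397, 1618) = 1.
Back-substituting:
1 = 7 − 3·2
1 = −3·30 + 13·7
1 = 13·397 − 172·30
1 = −172·1618 + 701·397
So 1 = (-172)·1618 + (701)·397.

1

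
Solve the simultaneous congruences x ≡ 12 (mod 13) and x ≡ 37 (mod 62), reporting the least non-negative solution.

Write x = 12 + 13·k. Then 13·k ≡ 37 − 12 ≡ 25 (mod 62).
Need 13⁻¹ mod 62. Extended Euclid on (62, 13):
62 = 4·13 + 10
13 = 1·10 + 3
10 = 3·3 + 1
3 = 3·1 + 0
Back-substitute:
1 = 10 − 3·3
1 = −3·13 + 4·10
1 = 4·62 − 19·13
13⁻¹ ≡ 43 (mod 62), so k ≡ 43·25 ≡ 21 (mod 62).
x = 12 + 13·21 = 285.

285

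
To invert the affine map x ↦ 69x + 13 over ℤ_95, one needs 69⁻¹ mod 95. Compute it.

Extended Euclidean algorithm:
95 = 1·69 + 26
69 = 2·26 + 17
26 = 1·17 + 9
17 = 1·9 + 8
9 = 1·8 + 1
8 = 8·1 + 0
gcd = 1, so the inverse exists. Back-substitute:
1 = 9 − 8
1 = −17 + 2·9
1 = 2·26 − 3·17
1 = −3·69 + 8·26
1 = 8·95 − 11·69
Hence 69⁻¹ ≡ -11 ≡ 84 (mod 95).

84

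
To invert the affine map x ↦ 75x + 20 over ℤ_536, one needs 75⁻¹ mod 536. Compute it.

Extended Euclidean algorithm:
536 = 7·75 + 11
75 = 6·11 + 9
11 = 1·9 + 2
9 = 4·2 + 1
2 = 2·1 + 0
The gcd is 1. Working backward:
1 = 9 − 4·2
1 = −4·11 + 5·9
1 = 5·75 − 34·11
1 = −34·536 + 243·75
So 75·243 ≡ 1 (mod 536).

243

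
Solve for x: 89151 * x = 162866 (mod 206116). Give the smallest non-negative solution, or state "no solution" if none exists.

99882

First find gcd(89151, 206116):
206116 = 2×89151 + 27814
89151 = 3×27814 + 5709
27814 = 4×5709 + 4978
5709 = 1×4978 + 731
4978 = 6×731 + 592
731 = 1×592 + 139
592 = 4×139 + 36
139 = 3×36 + 31
36 = 1×31 + 5
31 = 6×5 + 1
5 = 5×1 + 0
gcd = 1, so a unique solution mod 206116 exists.
Back-substitute for the Bézout coefficients:
1 = 31 − 6·5
1 = −6·36 + 7·31
1 = 7·139 − 27·36
1 = −27·592 + 115·139
1 = 115·731 − 142·592
1 = −142·4978 + 967·731
1 = 967·5709 − 1109·4978
1 = −1109·27814 + 5403·5709
1 = 5403·89151 − 17318·27814
1 = −17318·206116 + 40039·89151
So 89151·(40039) ≡ 1 (mod 206116), giving 89151⁻¹ ≡ 40039.
x ≡ 89151⁻¹·162866 ≡ 40039·162866 ≡ 99882 (mod 206116).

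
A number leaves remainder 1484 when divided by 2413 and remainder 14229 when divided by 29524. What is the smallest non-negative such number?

Write x = 1484 + 2413·k. Then 2413·k ≡ 14229 − 1484 ≡ 12745 (mod 29524).
Need 2413⁻¹ mod 29524. Extended Euclid on (29524, 2413):
29524 = 12×2413 + 568
2413 = 4×568 + 141
568 = 4×141 + 4
141 = 35×4 + 1
4 = 4×1 + 0
Back-substitute:
1 = 141 − 35·4
1 = −35·568 + 141·141
1 = 141·2413 − 599·568
1 = −599·29524 + 7329·2413
2413⁻¹ ≡ 7329 (mod 29524), so k ≡ 7329·12745 ≡ 23693 (mod 29524).
x = 1484 + 2413·23693 = 57172693.

57172693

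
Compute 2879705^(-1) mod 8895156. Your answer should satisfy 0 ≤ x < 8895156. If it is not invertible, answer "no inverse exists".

5054801

Extended Euclidean algorithm:
8895156 = 3*2879705 + 256041
2879705 = 11*256041 + 63254
256041 = 4*63254 + 3025
63254 = 20*3025 + 2754
3025 = 1*2754 + 271
2754 = 10*271 + 44
271 = 6*44 + 7
44 = 6*7 + 2
7 = 3*2 + 1
2 = 2*1 + 0
gcd = 1, so the inverse exists. Back-substitute:
1 = 7 − 3·2
1 = −3·44 + 19·7
1 = 19·271 − 117·44
1 = −117·2754 + 1189·271
1 = 1189·3025 − 1306·2754
1 = −1306·63254 + 27309·3025
1 = 27309·256041 − 110542·63254
1 = −110542·2879705 + 1243271·256041
1 = 1243271·8895156 − 3840355·2879705
So 2879705·(-3840355) ≡ 1 (mod 8895156), and -3840355 ≡ 5054801 (mod 8895156).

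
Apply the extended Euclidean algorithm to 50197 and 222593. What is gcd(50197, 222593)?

Repeated division:
222593 = 4·50197 + 21805
50197 = 2·21805 + 6587
21805 = 3·6587 + 2044
6587 = 3·2044 + 455
2044 = 4·455 + 224
455 = 2·224 + 7
224 = 32·7 + 0
gcd(50197, 222593) = 7.
Working backward:
7 = 455 − 2·224
7 = −2·2044 + 9·455
7 = 9·6587 − 29·2044
7 = −29·21805 + 96·6587
7 = 96·50197 − 221·21805
7 = −221·222593 + 980·50197
So 7 = (-221)·222593 + (980)·50197.

7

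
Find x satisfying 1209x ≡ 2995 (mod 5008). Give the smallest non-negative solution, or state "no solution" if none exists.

2347

First find gcd(1209, 5008):
5008 = 4*1209 + 172
1209 = 7*172 + 5
172 = 34*5 + 2
5 = 2*2 + 1
2 = 2*1 + 0
gcd = 1, so a unique solution mod 5008 exists.
Back-substitute for the Bézout coefficients:
1 = 5 − 2·2
1 = −2·172 + 69·5
1 = 69·1209 − 485·172
1 = −485·5008 + 2009·1209
So 1209·(2009) ≡ 1 (mod 5008), giving 1209⁻¹ ≡ 2009.
x ≡ 1209⁻¹·2995 ≡ 2009·2995 ≡ 2347 (mod 5008).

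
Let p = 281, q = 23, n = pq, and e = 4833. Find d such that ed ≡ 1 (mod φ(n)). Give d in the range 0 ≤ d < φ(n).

φ(n) = (p−1)(q−1) = 280·22 = 6160.
Need d with 4833·d ≡ 1 (mod 6160). Apply the extended Euclidean algorithm:
6160 = 1*4833 + 1327
4833 = 3*1327 + 852
1327 = 1*852 + 475
852 = 1*475 + 377
475 = 1*377 + 98
377 = 3*98 + 83
98 = 1*83 + 15
83 = 5*15 + 8
15 = 1*8 + 7
8 = 1*7 + 1
7 = 7*1 + 0
Back-substitute:
1 = 8 − 7
1 = −15 + 2·8
1 = 2·83 − 11·15
1 = −11·98 + 13·83
1 = 13·377 − 50·98
1 = −50·475 + 63·377
1 = 63·852 − 113·475
1 = −113·1327 + 176·852
1 = 176·4833 − 641·1327
1 = −641·6160 + 817·4833
So 4833·817 ≡ 1 (mod 6160), hence d = 817.

817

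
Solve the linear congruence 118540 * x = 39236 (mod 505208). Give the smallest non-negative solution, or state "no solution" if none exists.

7301

First find gcd(118540, 505208):
505208 = 4·118540 + 31048
118540 = 3·31048 + 25396
31048 = 1·25396 + 5652
25396 = 4·5652 + 2788
5652 = 2·2788 + 76
2788 = 36·76 + 52
76 = 1·52 + 24
52 = 2·24 + 4
24 = 6·4 + 0
gcd = 4 and 4 | 39236, so solutions exist. Divide through by 4: 29635x ≡ 9809 (mod 126302).
Now find 29635⁻¹ mod 126302:
126302 = 4×29635 + 7762
29635 = 3×7762 + 6349
7762 = 1×6349 + 1413
6349 = 4×1413 + 697
1413 = 2×697 + 19
697 = 36×19 + 13
19 = 1×13 + 6
13 = 2×6 + 1
6 = 6×1 + 0
Back-substitute:
1 = 13 − 2·6
1 = −2·19 + 3·13
1 = 3·697 − 110·19
1 = −110·1413 + 223·697
1 = 223·6349 − 1002·1413
1 = −1002·7762 + 1225·6349
1 = 1225·29635 − 4677·7762
1 = −4677·126302 + 19933·29635
So 29635⁻¹ ≡ 19933 (mod 126302).
Then x ≡ 19933·9809 ≡ 7301 (mod 126302); the smallest non-negative solution is x = 7301.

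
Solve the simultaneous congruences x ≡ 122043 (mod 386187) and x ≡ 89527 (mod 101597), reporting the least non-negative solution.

22427932068

Write x = 122043 + 386187·k. Then 386187·k ≡ 89527 − 122043 ≡ 69081 (mod 101597).
Need 386187⁻¹ mod 101597. Extended Euclid on (101597, 81396):
101597 = 1×81396 + 20201
81396 = 4×20201 + 592
20201 = 34×592 + 73
592 = 8×73 + 8
73 = 9×8 + 1
8 = 8×1 + 0
Back-substitute:
1 = 73 − 9·8
1 = −9·592 + 73·73
1 = 73·20201 − 2491·592
1 = −2491·81396 + 10037·20201
1 = 10037·101597 − 12528·81396
386187⁻¹ ≡ 89069 (mod 101597), so k ≡ 89069·69081 ≡ 58075 (mod 101597).
x = 122043 + 386187·58075 = 22427932068.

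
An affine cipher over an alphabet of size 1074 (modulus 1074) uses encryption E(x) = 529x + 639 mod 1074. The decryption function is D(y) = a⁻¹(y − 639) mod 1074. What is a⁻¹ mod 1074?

gcd(1074, 529) by repeated division:
1074 = 2×529 + 16
529 = 33×16 + 1
16 = 16×1 + 0
Since gcd(529, 1074) = 1, back-substitute to write 1 as a combination:
1 = 529 − 33·16
1 = −33·1074 + 67·529
So 529·67 ≡ 1 (mod 1074).

67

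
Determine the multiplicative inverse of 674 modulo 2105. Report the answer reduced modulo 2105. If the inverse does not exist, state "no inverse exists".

634

gcd(2105, 674) by repeated division:
2105 = 3*674 + 83
674 = 8*83 + 10
83 = 8*10 + 3
10 = 3*3 + 1
3 = 3*1 + 0
Since gcd(674, 2105) = 1, back-substitute to write 1 as a combination:
1 = 10 − 3·3
1 = −3·83 + 25·10
1 = 25·674 − 203·83
1 = −203·2105 + 634·674
So 674·634 ≡ 1 (mod 2105).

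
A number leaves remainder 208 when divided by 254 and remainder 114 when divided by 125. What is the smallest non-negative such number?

Write x = 208 + 254·k. Then 254·k ≡ 114 − 208 ≡ 31 (mod 125).
Need 254⁻¹ mod 125. Extended Euclid on (125, 4):
125 = 31×4 + 1
4 = 4×1 + 0
Back-substitute:
1 = 125 − 31·4
254⁻¹ ≡ 94 (mod 125), so k ≡ 94·31 ≡ 39 (mod 125).
x = 208 + 254·39 = 10114.

10114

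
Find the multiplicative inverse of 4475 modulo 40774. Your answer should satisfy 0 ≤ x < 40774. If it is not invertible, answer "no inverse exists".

28027

Extended Euclidean algorithm:
40774 = 9·4475 + 499
4475 = 8·499 + 483
499 = 1·483 + 16
483 = 30·16 + 3
16 = 5·3 + 1
3 = 3·1 + 0
Since gcd(4475, 40774) = 1, back-substitute to write 1 as a combination:
1 = 16 − 5·3
1 = −5·483 + 151·16
1 = 151·499 − 156·483
1 = −156·4475 + 1399·499
1 = 1399·40774 − 12747·4475
So 4475·(-12747) ≡ 1 (mod 40774), and -12747 ≡ 28027 (mod 40774).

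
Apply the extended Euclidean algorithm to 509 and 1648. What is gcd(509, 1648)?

Euclidean algorithm:
1648 = 3·509 + 121
509 = 4·121 + 25
121 = 4·25 + 21
25 = 1·21 + 4
21 = 5·4 + 1
4 = 4·1 + 0
gcd(509, 1648) = 1.
Working backward:
1 = 21 − 5·4
1 = −5·25 + 6·21
1 = 6·121 − 29·25
1 = −29·509 + 122·121
1 = 122·1648 − 395·509
So 1 = (122)·1648 + (-395)·509.

1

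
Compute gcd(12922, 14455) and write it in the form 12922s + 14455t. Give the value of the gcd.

Apply Euclid's algorithm to 14455 and 12922:
14455 = 1×12922 + 1533
12922 = 8×1533 + 658
1533 = 2×658 + 217
658 = 3×217 + 7
217 = 31×7 + 0
gcd(12922, 14455) = 7.
Working backward:
7 = 658 − 3·217
7 = −3·1533 + 7·658
7 = 7·12922 − 59·1533
7 = −59·14455 + 66·12922
So 7 = (-59)·14455 + (66)·12922.

7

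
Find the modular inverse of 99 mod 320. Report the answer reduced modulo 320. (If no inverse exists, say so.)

139

Apply the Euclidean algorithm to 320 and 99:
320 = 3*99 + 23
99 = 4*23 + 7
23 = 3*7 + 2
7 = 3*2 + 1
2 = 2*1 + 0
gcd = 1, so the inverse exists. Back-substitute:
1 = 7 − 3·2
1 = −3·23 + 10·7
1 = 10·99 − 43·23
1 = −43·320 + 139·99
So 99·139 ≡ 1 (mod 320).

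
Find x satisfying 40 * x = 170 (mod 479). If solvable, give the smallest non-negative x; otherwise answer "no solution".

124

First find gcd(40, 479):
479 = 11·40 + 39
40 = 1·39 + 1
39 = 39·1 + 0
gcd = 1, so a unique solution mod 479 exists.
Back-substitute for the Bézout coefficients:
1 = 40 − 39
1 = −479 + 12·40
So 40·(12) ≡ 1 (mod 479), giving 40⁻¹ ≡ 12.
x ≡ 40⁻¹·170 ≡ 12·170 ≡ 124 (mod 479).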